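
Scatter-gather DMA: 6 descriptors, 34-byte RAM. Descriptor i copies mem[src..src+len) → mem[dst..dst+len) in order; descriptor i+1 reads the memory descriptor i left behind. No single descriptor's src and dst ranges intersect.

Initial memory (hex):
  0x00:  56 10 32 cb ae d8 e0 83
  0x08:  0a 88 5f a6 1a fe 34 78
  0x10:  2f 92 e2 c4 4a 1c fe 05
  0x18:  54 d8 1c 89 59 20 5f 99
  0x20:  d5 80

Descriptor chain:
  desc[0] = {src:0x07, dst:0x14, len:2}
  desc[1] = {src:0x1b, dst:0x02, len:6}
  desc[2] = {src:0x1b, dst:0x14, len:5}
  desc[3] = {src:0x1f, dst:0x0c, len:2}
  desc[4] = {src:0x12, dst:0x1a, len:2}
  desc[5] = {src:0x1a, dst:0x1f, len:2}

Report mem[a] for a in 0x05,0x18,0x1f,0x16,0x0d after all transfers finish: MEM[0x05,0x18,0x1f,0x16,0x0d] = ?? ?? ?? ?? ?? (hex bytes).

[0] 0x07->0x14 len=2 : 83 0a
[1] 0x1b->0x02 len=6 : 89 59 20 5f 99 d5
[2] 0x1b->0x14 len=5 : 89 59 20 5f 99
[3] 0x1f->0x0c len=2 : 99 d5
[4] 0x12->0x1a len=2 : e2 c4
[5] 0x1a->0x1f len=2 : e2 c4
query mem[0x05]=0x5f, mem[0x18]=0x99, mem[0x1f]=0xe2, mem[0x16]=0x20, mem[0x0d]=0xd5

MEM[0x05,0x18,0x1f,0x16,0x0d] = 5f 99 e2 20 d5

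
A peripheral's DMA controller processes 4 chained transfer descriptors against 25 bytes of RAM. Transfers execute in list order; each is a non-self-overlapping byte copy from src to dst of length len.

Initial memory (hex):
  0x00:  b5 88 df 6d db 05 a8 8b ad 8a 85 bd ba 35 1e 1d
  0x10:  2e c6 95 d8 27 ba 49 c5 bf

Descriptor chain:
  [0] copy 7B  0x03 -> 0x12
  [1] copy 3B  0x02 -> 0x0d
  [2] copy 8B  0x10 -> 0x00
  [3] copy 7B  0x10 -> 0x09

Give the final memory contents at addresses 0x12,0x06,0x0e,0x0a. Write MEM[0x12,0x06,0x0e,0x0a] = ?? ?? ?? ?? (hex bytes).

MEM[0x12,0x06,0x0e,0x0a] = 6d 8b a8 c6

[0] 0x03->0x12 len=7 : 6d db 05 a8 8b ad 8a
[1] 0x02->0x0d len=3 : df 6d db
[2] 0x10->0x00 len=8 : 2e c6 6d db 05 a8 8b ad
[3] 0x10->0x09 len=7 : 2e c6 6d db 05 a8 8b
query mem[0x12]=0x6d, mem[0x06]=0x8b, mem[0x0e]=0xa8, mem[0x0a]=0xc6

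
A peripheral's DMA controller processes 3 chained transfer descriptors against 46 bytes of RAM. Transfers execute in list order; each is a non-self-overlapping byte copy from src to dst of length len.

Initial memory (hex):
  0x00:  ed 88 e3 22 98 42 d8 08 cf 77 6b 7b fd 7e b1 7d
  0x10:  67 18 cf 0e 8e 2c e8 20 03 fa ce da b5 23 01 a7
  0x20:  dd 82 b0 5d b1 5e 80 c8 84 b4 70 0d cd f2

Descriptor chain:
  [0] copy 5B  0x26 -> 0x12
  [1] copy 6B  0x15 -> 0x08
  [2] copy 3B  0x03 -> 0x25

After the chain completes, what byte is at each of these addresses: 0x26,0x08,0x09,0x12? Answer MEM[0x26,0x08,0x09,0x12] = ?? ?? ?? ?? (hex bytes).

MEM[0x26,0x08,0x09,0x12] = 98 b4 70 80

  after D0: wrote 5B at 0x12 = 80c884b470
  after D1: wrote 6B at 0x08 = b4702003face
  after D2: wrote 3B at 0x25 = 229842
query mem[0x26]=0x98, mem[0x08]=0xb4, mem[0x09]=0x70, mem[0x12]=0x80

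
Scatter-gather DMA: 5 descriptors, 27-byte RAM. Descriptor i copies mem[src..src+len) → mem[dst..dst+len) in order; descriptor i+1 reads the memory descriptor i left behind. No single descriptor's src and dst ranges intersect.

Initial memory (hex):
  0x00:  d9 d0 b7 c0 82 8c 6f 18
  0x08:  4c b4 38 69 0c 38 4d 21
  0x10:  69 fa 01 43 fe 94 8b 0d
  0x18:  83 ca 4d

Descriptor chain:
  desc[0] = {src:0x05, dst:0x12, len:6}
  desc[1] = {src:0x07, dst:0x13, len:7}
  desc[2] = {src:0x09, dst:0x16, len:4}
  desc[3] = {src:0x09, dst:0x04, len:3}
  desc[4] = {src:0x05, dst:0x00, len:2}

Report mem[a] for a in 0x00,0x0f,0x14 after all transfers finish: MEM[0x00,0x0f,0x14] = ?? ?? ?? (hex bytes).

[0] 0x05->0x12 len=6 : 8c 6f 18 4c b4 38
[1] 0x07->0x13 len=7 : 18 4c b4 38 69 0c 38
[2] 0x09->0x16 len=4 : b4 38 69 0c
[3] 0x09->0x04 len=3 : b4 38 69
[4] 0x05->0x00 len=2 : 38 69
query mem[0x00]=0x38, mem[0x0f]=0x21, mem[0x14]=0x4c

MEM[0x00,0x0f,0x14] = 38 21 4c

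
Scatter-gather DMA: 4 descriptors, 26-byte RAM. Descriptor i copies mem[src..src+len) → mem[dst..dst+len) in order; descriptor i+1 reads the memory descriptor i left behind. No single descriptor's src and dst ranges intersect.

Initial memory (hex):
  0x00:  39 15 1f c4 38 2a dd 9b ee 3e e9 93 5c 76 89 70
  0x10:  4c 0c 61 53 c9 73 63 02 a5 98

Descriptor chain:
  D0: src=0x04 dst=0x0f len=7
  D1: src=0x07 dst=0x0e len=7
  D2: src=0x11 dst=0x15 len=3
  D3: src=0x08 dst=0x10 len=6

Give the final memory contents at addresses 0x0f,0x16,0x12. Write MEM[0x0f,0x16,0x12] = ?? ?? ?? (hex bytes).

  after D0: wrote 7B at 0x0f = 382add9bee3ee9
  after D1: wrote 7B at 0x0e = 9bee3ee9935c76
  after D2: wrote 3B at 0x15 = e9935c
  after D3: wrote 6B at 0x10 = ee3ee9935c76
query mem[0x0f]=0xee, mem[0x16]=0x93, mem[0x12]=0xe9

MEM[0x0f,0x16,0x12] = ee 93 e9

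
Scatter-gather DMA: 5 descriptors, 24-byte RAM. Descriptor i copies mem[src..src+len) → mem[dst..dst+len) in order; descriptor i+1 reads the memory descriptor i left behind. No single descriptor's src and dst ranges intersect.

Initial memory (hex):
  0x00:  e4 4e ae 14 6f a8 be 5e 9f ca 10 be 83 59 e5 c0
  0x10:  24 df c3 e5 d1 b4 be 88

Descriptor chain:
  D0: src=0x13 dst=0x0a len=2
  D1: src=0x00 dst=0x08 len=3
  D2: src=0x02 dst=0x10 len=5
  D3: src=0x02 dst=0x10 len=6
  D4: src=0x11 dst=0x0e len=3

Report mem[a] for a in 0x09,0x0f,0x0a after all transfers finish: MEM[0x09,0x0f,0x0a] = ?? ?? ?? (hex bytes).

MEM[0x09,0x0f,0x0a] = 4e 6f ae

D0: mem[0x0a..0x0b] <- [e5 d1]
D1: mem[0x08..0x0a] <- [e4 4e ae]
D2: mem[0x10..0x14] <- [ae 14 6f a8 be]
D3: mem[0x10..0x15] <- [ae 14 6f a8 be 5e]
D4: mem[0x0e..0x10] <- [14 6f a8]
query mem[0x09]=0x4e, mem[0x0f]=0x6f, mem[0x0a]=0xae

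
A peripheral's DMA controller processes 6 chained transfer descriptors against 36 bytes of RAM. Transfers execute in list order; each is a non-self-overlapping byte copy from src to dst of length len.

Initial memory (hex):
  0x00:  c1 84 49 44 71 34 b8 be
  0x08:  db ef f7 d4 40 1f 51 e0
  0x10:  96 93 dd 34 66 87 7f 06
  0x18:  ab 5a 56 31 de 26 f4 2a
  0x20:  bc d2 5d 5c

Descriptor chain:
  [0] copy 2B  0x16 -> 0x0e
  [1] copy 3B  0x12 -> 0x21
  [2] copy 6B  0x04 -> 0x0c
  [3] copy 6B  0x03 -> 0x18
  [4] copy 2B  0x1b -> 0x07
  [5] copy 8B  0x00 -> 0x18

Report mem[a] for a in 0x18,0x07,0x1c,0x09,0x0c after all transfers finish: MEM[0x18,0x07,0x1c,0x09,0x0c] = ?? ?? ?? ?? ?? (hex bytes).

D0: mem[0x0e..0x0f] <- [7f 06]
D1: mem[0x21..0x23] <- [dd 34 66]
D2: mem[0x0c..0x11] <- [71 34 b8 be db ef]
D3: mem[0x18..0x1d] <- [44 71 34 b8 be db]
D4: mem[0x07..0x08] <- [b8 be]
D5: mem[0x18..0x1f] <- [c1 84 49 44 71 34 b8 b8]
query mem[0x18]=0xc1, mem[0x07]=0xb8, mem[0x1c]=0x71, mem[0x09]=0xef, mem[0x0c]=0x71

MEM[0x18,0x07,0x1c,0x09,0x0c] = c1 b8 71 ef 71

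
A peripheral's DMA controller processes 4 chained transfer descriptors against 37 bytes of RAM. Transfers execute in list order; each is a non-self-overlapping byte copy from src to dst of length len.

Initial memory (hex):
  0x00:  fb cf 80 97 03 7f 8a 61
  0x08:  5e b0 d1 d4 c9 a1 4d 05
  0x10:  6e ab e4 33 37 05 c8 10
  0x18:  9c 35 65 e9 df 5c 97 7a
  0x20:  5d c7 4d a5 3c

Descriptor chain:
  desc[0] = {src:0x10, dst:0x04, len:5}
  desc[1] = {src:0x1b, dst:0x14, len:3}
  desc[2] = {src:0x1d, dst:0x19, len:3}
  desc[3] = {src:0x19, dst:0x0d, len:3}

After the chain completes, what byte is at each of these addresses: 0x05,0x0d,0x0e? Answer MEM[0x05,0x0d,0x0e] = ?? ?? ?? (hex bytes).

[0] 0x10->0x04 len=5 : 6e ab e4 33 37
[1] 0x1b->0x14 len=3 : e9 df 5c
[2] 0x1d->0x19 len=3 : 5c 97 7a
[3] 0x19->0x0d len=3 : 5c 97 7a
query mem[0x05]=0xab, mem[0x0d]=0x5c, mem[0x0e]=0x97

MEM[0x05,0x0d,0x0e] = ab 5c 97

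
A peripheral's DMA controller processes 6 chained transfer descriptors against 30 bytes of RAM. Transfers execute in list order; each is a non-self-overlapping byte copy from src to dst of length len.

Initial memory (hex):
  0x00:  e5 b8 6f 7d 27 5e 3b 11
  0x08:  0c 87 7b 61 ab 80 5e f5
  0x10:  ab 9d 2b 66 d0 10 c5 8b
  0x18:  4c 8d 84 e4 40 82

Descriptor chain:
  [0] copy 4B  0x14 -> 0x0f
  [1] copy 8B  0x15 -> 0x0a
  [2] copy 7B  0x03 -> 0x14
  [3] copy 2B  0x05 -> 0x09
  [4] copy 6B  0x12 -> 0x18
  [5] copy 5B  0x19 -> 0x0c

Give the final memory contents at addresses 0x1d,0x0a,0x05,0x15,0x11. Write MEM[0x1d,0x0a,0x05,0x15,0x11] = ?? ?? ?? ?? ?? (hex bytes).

MEM[0x1d,0x0a,0x05,0x15,0x11] = 3b 3b 5e 27 40

#0 dst[0x0f+4] := {0xd0,0x10,0xc5,0x8b}
#1 dst[0x0a+8] := {0x10,0xc5,0x8b,0x4c,0x8d,0x84,0xe4,0x40}
#2 dst[0x14+7] := {0x7d,0x27,0x5e,0x3b,0x11,0x0c,0x87}
#3 dst[0x09+2] := {0x5e,0x3b}
#4 dst[0x18+6] := {0x8b,0x66,0x7d,0x27,0x5e,0x3b}
#5 dst[0x0c+5] := {0x66,0x7d,0x27,0x5e,0x3b}
query mem[0x1d]=0x3b, mem[0x0a]=0x3b, mem[0x05]=0x5e, mem[0x15]=0x27, mem[0x11]=0x40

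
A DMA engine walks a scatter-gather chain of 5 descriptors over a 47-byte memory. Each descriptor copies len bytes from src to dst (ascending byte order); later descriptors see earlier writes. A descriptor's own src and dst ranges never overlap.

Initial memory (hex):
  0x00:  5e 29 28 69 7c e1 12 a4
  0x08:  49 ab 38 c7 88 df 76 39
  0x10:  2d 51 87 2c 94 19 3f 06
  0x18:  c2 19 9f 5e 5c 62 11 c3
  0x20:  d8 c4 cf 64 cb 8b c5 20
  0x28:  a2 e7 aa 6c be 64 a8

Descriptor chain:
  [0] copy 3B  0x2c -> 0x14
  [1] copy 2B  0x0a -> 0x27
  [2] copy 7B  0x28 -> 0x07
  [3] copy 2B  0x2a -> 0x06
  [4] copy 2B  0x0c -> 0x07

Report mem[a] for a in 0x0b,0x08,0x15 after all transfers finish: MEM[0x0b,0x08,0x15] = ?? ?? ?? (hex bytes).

MEM[0x0b,0x08,0x15] = be a8 64

  after D0: wrote 3B at 0x14 = be64a8
  after D1: wrote 2B at 0x27 = 38c7
  after D2: wrote 7B at 0x07 = c7e7aa6cbe64a8
  after D3: wrote 2B at 0x06 = aa6c
  after D4: wrote 2B at 0x07 = 64a8
query mem[0x0b]=0xbe, mem[0x08]=0xa8, mem[0x15]=0x64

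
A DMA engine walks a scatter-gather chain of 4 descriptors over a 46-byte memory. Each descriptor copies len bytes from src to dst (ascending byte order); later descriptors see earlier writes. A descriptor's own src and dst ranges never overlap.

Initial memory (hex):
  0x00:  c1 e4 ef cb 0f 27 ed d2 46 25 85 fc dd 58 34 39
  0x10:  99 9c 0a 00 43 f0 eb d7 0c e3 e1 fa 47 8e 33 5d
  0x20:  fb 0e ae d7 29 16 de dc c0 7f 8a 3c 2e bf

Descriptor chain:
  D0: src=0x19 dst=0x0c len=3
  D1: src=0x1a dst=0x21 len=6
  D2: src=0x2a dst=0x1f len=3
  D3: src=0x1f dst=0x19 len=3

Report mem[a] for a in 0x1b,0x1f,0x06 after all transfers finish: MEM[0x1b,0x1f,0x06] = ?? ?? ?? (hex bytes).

MEM[0x1b,0x1f,0x06] = 2e 8a ed

D0: mem[0x0c..0x0e] <- [e3 e1 fa]
D1: mem[0x21..0x26] <- [e1 fa 47 8e 33 5d]
D2: mem[0x1f..0x21] <- [8a 3c 2e]
D3: mem[0x19..0x1b] <- [8a 3c 2e]
query mem[0x1b]=0x2e, mem[0x1f]=0x8a, mem[0x06]=0xed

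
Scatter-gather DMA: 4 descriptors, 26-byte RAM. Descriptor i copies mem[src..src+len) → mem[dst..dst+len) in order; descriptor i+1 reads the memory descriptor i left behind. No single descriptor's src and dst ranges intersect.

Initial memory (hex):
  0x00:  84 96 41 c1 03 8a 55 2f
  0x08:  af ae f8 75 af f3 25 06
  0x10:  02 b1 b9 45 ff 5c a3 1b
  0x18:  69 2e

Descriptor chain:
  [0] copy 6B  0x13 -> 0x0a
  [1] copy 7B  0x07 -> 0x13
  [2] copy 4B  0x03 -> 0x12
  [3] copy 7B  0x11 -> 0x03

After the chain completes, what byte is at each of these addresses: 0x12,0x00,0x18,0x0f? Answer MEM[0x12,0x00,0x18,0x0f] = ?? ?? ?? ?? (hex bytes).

#0 dst[0x0a+6] := {0x45,0xff,0x5c,0xa3,0x1b,0x69}
#1 dst[0x13+7] := {0x2f,0xaf,0xae,0x45,0xff,0x5c,0xa3}
#2 dst[0x12+4] := {0xc1,0x03,0x8a,0x55}
#3 dst[0x03+7] := {0xb1,0xc1,0x03,0x8a,0x55,0x45,0xff}
query mem[0x12]=0xc1, mem[0x00]=0x84, mem[0x18]=0x5c, mem[0x0f]=0x69

MEM[0x12,0x00,0x18,0x0f] = c1 84 5c 69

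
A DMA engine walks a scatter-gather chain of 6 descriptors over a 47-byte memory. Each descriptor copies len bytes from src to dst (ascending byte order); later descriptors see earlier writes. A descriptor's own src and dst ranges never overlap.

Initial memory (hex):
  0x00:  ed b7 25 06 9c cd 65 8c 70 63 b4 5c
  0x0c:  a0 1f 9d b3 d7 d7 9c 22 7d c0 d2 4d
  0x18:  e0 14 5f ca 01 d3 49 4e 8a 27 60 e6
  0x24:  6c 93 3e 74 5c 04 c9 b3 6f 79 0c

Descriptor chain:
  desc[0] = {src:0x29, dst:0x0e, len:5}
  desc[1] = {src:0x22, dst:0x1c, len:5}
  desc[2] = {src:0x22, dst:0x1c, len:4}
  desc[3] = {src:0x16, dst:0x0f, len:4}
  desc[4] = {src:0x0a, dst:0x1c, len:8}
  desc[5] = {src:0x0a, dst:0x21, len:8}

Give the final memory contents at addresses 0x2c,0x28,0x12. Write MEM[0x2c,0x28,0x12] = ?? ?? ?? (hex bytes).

MEM[0x2c,0x28,0x12] = 6f e0 14

[0] 0x29->0x0e len=5 : 04 c9 b3 6f 79
[1] 0x22->0x1c len=5 : 60 e6 6c 93 3e
[2] 0x22->0x1c len=4 : 60 e6 6c 93
[3] 0x16->0x0f len=4 : d2 4d e0 14
[4] 0x0a->0x1c len=8 : b4 5c a0 1f 04 d2 4d e0
[5] 0x0a->0x21 len=8 : b4 5c a0 1f 04 d2 4d e0
query mem[0x2c]=0x6f, mem[0x28]=0xe0, mem[0x12]=0x14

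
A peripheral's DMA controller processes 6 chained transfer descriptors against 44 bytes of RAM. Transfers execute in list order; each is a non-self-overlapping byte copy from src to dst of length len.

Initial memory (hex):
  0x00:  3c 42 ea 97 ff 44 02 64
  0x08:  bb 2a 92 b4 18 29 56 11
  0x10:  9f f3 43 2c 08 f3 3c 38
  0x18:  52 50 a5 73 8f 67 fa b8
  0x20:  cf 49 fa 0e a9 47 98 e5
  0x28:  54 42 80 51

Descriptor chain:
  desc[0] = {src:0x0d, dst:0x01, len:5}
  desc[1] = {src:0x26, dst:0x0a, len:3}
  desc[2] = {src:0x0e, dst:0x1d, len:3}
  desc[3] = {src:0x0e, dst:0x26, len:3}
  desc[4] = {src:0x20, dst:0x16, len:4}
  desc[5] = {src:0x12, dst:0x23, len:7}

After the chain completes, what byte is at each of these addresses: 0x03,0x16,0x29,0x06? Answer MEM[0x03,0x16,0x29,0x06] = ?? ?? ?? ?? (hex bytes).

MEM[0x03,0x16,0x29,0x06] = 11 cf fa 02

D0: mem[0x01..0x05] <- [29 56 11 9f f3]
D1: mem[0x0a..0x0c] <- [98 e5 54]
D2: mem[0x1d..0x1f] <- [56 11 9f]
D3: mem[0x26..0x28] <- [56 11 9f]
D4: mem[0x16..0x19] <- [cf 49 fa 0e]
D5: mem[0x23..0x29] <- [43 2c 08 f3 cf 49 fa]
query mem[0x03]=0x11, mem[0x16]=0xcf, mem[0x29]=0xfa, mem[0x06]=0x02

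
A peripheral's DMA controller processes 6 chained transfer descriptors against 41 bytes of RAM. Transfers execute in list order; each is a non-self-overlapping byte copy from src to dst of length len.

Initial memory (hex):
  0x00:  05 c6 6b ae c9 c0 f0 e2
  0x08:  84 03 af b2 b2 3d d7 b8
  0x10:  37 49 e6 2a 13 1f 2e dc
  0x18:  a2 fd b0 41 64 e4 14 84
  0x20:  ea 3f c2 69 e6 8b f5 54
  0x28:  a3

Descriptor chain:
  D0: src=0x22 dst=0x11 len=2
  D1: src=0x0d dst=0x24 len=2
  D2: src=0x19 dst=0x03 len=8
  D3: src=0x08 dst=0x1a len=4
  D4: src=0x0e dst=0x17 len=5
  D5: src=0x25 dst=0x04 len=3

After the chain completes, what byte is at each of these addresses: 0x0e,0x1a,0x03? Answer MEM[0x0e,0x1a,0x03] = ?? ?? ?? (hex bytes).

  after D0: wrote 2B at 0x11 = c269
  after D1: wrote 2B at 0x24 = 3dd7
  after D2: wrote 8B at 0x03 = fdb04164e41484ea
  after D3: wrote 4B at 0x1a = 1484eab2
  after D4: wrote 5B at 0x17 = d7b837c269
  after D5: wrote 3B at 0x04 = d7f554
query mem[0x0e]=0xd7, mem[0x1a]=0xc2, mem[0x03]=0xfd

MEM[0x0e,0x1a,0x03] = d7 c2 fd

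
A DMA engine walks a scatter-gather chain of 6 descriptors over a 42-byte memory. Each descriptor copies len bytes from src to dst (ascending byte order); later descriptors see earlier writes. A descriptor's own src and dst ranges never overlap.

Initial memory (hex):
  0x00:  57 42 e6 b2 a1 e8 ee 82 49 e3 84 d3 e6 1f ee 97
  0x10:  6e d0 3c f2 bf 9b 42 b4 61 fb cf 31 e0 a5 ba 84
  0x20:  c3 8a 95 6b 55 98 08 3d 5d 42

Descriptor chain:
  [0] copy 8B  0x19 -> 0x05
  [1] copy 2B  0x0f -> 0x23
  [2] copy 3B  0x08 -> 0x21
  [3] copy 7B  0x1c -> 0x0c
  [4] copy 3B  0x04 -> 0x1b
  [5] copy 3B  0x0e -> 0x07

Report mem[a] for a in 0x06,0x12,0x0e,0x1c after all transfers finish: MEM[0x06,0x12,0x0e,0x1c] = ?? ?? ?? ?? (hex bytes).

MEM[0x06,0x12,0x0e,0x1c] = cf a5 ba fb

  after D0: wrote 8B at 0x05 = fbcf31e0a5ba84c3
  after D1: wrote 2B at 0x23 = 976e
  after D2: wrote 3B at 0x21 = e0a5ba
  after D3: wrote 7B at 0x0c = e0a5ba84c3e0a5
  after D4: wrote 3B at 0x1b = a1fbcf
  after D5: wrote 3B at 0x07 = ba84c3
query mem[0x06]=0xcf, mem[0x12]=0xa5, mem[0x0e]=0xba, mem[0x1c]=0xfb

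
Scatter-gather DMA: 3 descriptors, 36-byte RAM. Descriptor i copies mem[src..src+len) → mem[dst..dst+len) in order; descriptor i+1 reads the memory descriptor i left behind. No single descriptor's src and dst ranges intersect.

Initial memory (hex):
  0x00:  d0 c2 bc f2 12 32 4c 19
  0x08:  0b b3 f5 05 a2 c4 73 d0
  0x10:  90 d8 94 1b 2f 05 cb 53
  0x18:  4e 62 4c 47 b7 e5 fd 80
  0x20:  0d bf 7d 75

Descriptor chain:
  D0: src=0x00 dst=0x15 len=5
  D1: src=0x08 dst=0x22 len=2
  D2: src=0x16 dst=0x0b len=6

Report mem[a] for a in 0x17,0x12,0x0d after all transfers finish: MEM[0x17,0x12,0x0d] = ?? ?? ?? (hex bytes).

[0] 0x00->0x15 len=5 : d0 c2 bc f2 12
[1] 0x08->0x22 len=2 : 0b b3
[2] 0x16->0x0b len=6 : c2 bc f2 12 4c 47
query mem[0x17]=0xbc, mem[0x12]=0x94, mem[0x0d]=0xf2

MEM[0x17,0x12,0x0d] = bc 94 f2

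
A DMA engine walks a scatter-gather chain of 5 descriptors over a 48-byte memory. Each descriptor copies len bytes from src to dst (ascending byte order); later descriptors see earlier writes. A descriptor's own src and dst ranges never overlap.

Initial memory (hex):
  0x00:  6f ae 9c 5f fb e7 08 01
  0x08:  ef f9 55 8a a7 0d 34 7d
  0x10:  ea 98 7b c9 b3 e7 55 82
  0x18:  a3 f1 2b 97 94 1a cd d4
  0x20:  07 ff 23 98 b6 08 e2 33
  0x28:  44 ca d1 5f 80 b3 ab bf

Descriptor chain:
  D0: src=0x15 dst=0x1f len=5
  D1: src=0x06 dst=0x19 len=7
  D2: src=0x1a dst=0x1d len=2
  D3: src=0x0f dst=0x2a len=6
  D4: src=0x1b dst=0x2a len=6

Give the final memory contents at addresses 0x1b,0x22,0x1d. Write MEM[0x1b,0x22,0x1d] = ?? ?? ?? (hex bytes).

MEM[0x1b,0x22,0x1d] = ef a3 01

[0] 0x15->0x1f len=5 : e7 55 82 a3 f1
[1] 0x06->0x19 len=7 : 08 01 ef f9 55 8a a7
[2] 0x1a->0x1d len=2 : 01 ef
[3] 0x0f->0x2a len=6 : 7d ea 98 7b c9 b3
[4] 0x1b->0x2a len=6 : ef f9 01 ef a7 55
query mem[0x1b]=0xef, mem[0x22]=0xa3, mem[0x1d]=0x01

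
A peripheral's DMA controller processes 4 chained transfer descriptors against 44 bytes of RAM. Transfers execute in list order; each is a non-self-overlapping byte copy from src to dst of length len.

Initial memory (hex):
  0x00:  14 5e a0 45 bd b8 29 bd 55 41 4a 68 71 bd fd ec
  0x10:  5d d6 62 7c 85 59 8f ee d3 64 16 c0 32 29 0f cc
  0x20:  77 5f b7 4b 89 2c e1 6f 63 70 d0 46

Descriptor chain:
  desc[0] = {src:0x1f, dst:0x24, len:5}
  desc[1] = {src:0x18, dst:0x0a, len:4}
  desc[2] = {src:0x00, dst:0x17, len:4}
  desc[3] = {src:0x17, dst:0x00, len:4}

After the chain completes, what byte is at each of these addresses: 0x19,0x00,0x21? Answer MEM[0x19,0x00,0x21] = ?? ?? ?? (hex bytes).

MEM[0x19,0x00,0x21] = a0 14 5f

  after D0: wrote 5B at 0x24 = cc775fb74b
  after D1: wrote 4B at 0x0a = d36416c0
  after D2: wrote 4B at 0x17 = 145ea045
  after D3: wrote 4B at 0x00 = 145ea045
query mem[0x19]=0xa0, mem[0x00]=0x14, mem[0x21]=0x5f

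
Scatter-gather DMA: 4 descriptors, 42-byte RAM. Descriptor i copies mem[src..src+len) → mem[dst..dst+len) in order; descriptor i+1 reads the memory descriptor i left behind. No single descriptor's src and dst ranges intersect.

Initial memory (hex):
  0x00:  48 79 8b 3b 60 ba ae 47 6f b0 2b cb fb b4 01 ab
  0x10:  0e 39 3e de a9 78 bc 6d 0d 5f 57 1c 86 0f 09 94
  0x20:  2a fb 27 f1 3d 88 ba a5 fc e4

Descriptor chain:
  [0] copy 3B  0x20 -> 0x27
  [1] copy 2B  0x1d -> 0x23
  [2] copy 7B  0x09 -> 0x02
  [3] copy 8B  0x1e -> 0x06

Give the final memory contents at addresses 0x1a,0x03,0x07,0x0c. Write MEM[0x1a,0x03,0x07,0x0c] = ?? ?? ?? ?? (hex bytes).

MEM[0x1a,0x03,0x07,0x0c] = 57 2b 94 09

#0 dst[0x27+3] := {0x2a,0xfb,0x27}
#1 dst[0x23+2] := {0x0f,0x09}
#2 dst[0x02+7] := {0xb0,0x2b,0xcb,0xfb,0xb4,0x01,0xab}
#3 dst[0x06+8] := {0x09,0x94,0x2a,0xfb,0x27,0x0f,0x09,0x88}
query mem[0x1a]=0x57, mem[0x03]=0x2b, mem[0x07]=0x94, mem[0x0c]=0x09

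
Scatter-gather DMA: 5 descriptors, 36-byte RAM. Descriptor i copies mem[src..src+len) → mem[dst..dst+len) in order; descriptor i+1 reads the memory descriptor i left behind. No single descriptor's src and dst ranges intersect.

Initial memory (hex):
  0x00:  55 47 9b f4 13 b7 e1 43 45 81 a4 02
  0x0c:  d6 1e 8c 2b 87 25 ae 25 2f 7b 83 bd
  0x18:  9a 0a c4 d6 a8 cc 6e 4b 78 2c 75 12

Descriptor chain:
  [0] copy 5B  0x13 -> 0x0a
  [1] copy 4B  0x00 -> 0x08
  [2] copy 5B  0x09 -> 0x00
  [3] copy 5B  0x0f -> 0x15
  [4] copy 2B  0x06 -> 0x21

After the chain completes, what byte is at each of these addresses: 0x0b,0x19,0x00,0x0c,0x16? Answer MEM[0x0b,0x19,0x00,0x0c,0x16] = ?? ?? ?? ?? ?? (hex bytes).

#0 dst[0x0a+5] := {0x25,0x2f,0x7b,0x83,0xbd}
#1 dst[0x08+4] := {0x55,0x47,0x9b,0xf4}
#2 dst[0x00+5] := {0x47,0x9b,0xf4,0x7b,0x83}
#3 dst[0x15+5] := {0x2b,0x87,0x25,0xae,0x25}
#4 dst[0x21+2] := {0xe1,0x43}
query mem[0x0b]=0xf4, mem[0x19]=0x25, mem[0x00]=0x47, mem[0x0c]=0x7b, mem[0x16]=0x87

MEM[0x0b,0x19,0x00,0x0c,0x16] = f4 25 47 7b 87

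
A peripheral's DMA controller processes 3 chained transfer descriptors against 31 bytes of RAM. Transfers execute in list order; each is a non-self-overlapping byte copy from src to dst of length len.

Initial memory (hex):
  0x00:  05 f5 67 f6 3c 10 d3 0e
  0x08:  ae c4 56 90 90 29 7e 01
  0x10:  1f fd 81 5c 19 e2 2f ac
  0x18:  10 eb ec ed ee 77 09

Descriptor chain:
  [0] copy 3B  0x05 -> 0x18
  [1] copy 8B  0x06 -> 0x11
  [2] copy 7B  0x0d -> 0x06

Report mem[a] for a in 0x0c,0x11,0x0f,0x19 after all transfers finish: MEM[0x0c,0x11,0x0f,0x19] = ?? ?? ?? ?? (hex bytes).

MEM[0x0c,0x11,0x0f,0x19] = ae d3 01 d3

  after D0: wrote 3B at 0x18 = 10d30e
  after D1: wrote 8B at 0x11 = d30eaec456909029
  after D2: wrote 7B at 0x06 = 297e011fd30eae
query mem[0x0c]=0xae, mem[0x11]=0xd3, mem[0x0f]=0x01, mem[0x19]=0xd3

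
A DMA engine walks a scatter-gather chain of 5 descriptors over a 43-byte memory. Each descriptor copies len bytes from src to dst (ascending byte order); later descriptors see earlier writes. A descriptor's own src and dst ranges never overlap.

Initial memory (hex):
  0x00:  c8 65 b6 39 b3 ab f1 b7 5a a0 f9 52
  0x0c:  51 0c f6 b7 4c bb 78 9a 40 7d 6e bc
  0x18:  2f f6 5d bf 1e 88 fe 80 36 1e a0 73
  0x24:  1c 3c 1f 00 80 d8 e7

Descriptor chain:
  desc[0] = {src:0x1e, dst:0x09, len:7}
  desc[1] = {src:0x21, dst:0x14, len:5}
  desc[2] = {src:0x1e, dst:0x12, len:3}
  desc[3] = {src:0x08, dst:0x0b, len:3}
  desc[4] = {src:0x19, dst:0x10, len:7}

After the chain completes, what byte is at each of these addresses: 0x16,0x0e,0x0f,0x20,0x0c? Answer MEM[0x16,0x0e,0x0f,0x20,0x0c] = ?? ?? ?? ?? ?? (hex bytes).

#0 dst[0x09+7] := {0xfe,0x80,0x36,0x1e,0xa0,0x73,0x1c}
#1 dst[0x14+5] := {0x1e,0xa0,0x73,0x1c,0x3c}
#2 dst[0x12+3] := {0xfe,0x80,0x36}
#3 dst[0x0b+3] := {0x5a,0xfe,0x80}
#4 dst[0x10+7] := {0xf6,0x5d,0xbf,0x1e,0x88,0xfe,0x80}
query mem[0x16]=0x80, mem[0x0e]=0x73, mem[0x0f]=0x1c, mem[0x20]=0x36, mem[0x0c]=0xfe

MEM[0x16,0x0e,0x0f,0x20,0x0c] = 80 73 1c 36 fe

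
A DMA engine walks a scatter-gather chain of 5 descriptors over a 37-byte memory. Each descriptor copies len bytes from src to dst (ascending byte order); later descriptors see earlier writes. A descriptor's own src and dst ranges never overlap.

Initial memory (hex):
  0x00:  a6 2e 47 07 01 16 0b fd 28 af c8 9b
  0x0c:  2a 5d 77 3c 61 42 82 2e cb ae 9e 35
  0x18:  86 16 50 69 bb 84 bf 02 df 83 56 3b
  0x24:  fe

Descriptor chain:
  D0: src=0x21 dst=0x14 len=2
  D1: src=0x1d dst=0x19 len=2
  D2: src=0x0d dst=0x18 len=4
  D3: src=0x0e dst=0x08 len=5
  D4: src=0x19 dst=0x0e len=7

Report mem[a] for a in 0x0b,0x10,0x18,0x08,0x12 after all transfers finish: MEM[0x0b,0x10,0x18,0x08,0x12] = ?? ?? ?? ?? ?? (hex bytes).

D0: mem[0x14..0x15] <- [83 56]
D1: mem[0x19..0x1a] <- [84 bf]
D2: mem[0x18..0x1b] <- [5d 77 3c 61]
D3: mem[0x08..0x0c] <- [77 3c 61 42 82]
D4: mem[0x0e..0x14] <- [77 3c 61 bb 84 bf 02]
query mem[0x0b]=0x42, mem[0x10]=0x61, mem[0x18]=0x5d, mem[0x08]=0x77, mem[0x12]=0x84

MEM[0x0b,0x10,0x18,0x08,0x12] = 42 61 5d 77 84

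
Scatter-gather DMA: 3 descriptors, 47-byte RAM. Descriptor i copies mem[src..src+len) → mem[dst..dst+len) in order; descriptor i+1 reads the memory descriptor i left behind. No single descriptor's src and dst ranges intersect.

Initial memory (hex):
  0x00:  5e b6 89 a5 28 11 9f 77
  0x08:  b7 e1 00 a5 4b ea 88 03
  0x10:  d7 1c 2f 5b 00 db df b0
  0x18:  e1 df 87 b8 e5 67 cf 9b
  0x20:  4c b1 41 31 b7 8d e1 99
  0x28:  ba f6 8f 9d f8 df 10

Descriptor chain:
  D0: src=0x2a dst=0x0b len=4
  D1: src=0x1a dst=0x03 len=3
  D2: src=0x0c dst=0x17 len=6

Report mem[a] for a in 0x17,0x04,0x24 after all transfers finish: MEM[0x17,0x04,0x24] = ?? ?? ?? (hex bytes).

[0] 0x2a->0x0b len=4 : 8f 9d f8 df
[1] 0x1a->0x03 len=3 : 87 b8 e5
[2] 0x0c->0x17 len=6 : 9d f8 df 03 d7 1c
query mem[0x17]=0x9d, mem[0x04]=0xb8, mem[0x24]=0xb7

MEM[0x17,0x04,0x24] = 9d b8 b7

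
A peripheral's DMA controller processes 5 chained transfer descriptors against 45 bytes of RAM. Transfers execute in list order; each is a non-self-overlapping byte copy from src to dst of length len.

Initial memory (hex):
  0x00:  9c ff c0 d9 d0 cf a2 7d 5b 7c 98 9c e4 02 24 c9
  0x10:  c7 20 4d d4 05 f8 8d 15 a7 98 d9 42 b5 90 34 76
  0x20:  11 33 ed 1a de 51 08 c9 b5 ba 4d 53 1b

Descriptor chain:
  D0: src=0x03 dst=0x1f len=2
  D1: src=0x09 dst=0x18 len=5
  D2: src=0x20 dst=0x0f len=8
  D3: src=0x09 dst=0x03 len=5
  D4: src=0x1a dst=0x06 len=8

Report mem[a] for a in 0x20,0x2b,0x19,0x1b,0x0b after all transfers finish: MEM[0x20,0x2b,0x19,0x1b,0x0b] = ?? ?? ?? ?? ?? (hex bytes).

MEM[0x20,0x2b,0x19,0x1b,0x0b] = d0 53 98 e4 d9

#0 dst[0x1f+2] := {0xd9,0xd0}
#1 dst[0x18+5] := {0x7c,0x98,0x9c,0xe4,0x02}
#2 dst[0x0f+8] := {0xd0,0x33,0xed,0x1a,0xde,0x51,0x08,0xc9}
#3 dst[0x03+5] := {0x7c,0x98,0x9c,0xe4,0x02}
#4 dst[0x06+8] := {0x9c,0xe4,0x02,0x90,0x34,0xd9,0xd0,0x33}
query mem[0x20]=0xd0, mem[0x2b]=0x53, mem[0x19]=0x98, mem[0x1b]=0xe4, mem[0x0b]=0xd9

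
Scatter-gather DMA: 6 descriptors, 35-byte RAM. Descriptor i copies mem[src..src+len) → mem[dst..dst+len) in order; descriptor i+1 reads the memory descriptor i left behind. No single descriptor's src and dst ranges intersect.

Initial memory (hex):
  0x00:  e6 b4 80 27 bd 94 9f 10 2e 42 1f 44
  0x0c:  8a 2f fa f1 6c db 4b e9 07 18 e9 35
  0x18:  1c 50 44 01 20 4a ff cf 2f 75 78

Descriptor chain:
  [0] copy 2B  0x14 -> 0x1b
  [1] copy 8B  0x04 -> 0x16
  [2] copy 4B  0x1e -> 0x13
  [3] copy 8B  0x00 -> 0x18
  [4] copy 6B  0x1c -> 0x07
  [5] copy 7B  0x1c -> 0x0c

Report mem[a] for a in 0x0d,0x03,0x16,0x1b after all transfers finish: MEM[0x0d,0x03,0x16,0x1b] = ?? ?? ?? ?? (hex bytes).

D0: mem[0x1b..0x1c] <- [07 18]
D1: mem[0x16..0x1d] <- [bd 94 9f 10 2e 42 1f 44]
D2: mem[0x13..0x16] <- [ff cf 2f 75]
D3: mem[0x18..0x1f] <- [e6 b4 80 27 bd 94 9f 10]
D4: mem[0x07..0x0c] <- [bd 94 9f 10 2f 75]
D5: mem[0x0c..0x12] <- [bd 94 9f 10 2f 75 78]
query mem[0x0d]=0x94, mem[0x03]=0x27, mem[0x16]=0x75, mem[0x1b]=0x27

MEM[0x0d,0x03,0x16,0x1b] = 94 27 75 27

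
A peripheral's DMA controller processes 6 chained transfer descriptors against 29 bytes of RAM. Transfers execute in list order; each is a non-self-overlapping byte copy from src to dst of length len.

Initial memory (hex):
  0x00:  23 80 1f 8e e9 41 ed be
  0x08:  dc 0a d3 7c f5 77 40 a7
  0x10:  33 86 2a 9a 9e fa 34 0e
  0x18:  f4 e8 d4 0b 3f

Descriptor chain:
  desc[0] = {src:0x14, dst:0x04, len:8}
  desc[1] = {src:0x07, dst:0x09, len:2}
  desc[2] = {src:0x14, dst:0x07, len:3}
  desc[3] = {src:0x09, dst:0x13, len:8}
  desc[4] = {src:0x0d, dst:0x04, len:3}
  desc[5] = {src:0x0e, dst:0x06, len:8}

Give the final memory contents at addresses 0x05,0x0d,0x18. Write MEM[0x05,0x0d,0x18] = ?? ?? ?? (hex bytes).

  after D0: wrote 8B at 0x04 = 9efa340ef4e8d40b
  after D1: wrote 2B at 0x09 = 0ef4
  after D2: wrote 3B at 0x07 = 9efa34
  after D3: wrote 8B at 0x13 = 34f40bf57740a733
  after D4: wrote 3B at 0x04 = 7740a7
  after D5: wrote 8B at 0x06 = 40a733862a34f40b
query mem[0x05]=0x40, mem[0x0d]=0x0b, mem[0x18]=0x40

MEM[0x05,0x0d,0x18] = 40 0b 40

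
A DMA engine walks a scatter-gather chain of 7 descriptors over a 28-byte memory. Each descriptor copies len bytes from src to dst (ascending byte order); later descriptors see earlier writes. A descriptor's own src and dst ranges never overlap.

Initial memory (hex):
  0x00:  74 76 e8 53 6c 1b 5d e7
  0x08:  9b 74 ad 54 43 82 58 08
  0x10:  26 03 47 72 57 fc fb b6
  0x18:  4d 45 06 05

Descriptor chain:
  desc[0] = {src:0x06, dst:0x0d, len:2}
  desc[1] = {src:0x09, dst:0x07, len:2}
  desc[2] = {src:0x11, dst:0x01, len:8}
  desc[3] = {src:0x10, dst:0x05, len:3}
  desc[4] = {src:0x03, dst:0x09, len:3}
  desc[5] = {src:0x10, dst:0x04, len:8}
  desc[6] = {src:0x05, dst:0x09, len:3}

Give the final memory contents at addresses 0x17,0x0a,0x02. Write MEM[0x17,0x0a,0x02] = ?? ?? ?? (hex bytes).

MEM[0x17,0x0a,0x02] = b6 47 47

  after D0: wrote 2B at 0x0d = 5de7
  after D1: wrote 2B at 0x07 = 74ad
  after D2: wrote 8B at 0x01 = 03477257fcfbb64d
  after D3: wrote 3B at 0x05 = 260347
  after D4: wrote 3B at 0x09 = 725726
  after D5: wrote 8B at 0x04 = 2603477257fcfbb6
  after D6: wrote 3B at 0x09 = 034772
query mem[0x17]=0xb6, mem[0x0a]=0x47, mem[0x02]=0x47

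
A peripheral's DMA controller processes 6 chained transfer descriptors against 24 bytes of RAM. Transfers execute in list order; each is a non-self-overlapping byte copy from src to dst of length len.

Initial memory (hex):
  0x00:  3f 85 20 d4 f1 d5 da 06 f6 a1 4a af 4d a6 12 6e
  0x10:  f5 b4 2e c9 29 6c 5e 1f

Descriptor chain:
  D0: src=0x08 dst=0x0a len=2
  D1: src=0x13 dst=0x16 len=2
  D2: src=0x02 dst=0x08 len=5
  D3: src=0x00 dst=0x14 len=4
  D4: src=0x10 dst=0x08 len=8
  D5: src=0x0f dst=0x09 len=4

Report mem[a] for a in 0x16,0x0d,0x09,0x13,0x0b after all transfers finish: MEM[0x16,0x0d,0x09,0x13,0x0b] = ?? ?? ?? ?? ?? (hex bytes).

[0] 0x08->0x0a len=2 : f6 a1
[1] 0x13->0x16 len=2 : c9 29
[2] 0x02->0x08 len=5 : 20 d4 f1 d5 da
[3] 0x00->0x14 len=4 : 3f 85 20 d4
[4] 0x10->0x08 len=8 : f5 b4 2e c9 3f 85 20 d4
[5] 0x0f->0x09 len=4 : d4 f5 b4 2e
query mem[0x16]=0x20, mem[0x0d]=0x85, mem[0x09]=0xd4, mem[0x13]=0xc9, mem[0x0b]=0xb4

MEM[0x16,0x0d,0x09,0x13,0x0b] = 20 85 d4 c9 b4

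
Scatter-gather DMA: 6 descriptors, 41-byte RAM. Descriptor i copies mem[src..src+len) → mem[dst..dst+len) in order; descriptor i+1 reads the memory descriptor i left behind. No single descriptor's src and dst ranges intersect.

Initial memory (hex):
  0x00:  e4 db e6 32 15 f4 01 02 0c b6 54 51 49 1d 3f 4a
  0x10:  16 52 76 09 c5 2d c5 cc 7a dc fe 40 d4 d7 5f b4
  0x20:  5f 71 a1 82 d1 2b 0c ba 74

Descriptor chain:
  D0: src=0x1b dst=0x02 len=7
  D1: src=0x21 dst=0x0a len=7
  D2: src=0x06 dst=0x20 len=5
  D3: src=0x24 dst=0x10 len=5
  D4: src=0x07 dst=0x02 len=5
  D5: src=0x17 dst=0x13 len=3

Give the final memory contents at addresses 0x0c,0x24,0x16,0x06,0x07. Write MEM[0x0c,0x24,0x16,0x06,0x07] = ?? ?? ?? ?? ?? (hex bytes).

[0] 0x1b->0x02 len=7 : 40 d4 d7 5f b4 5f 71
[1] 0x21->0x0a len=7 : 71 a1 82 d1 2b 0c ba
[2] 0x06->0x20 len=5 : b4 5f 71 b6 71
[3] 0x24->0x10 len=5 : 71 2b 0c ba 74
[4] 0x07->0x02 len=5 : 5f 71 b6 71 a1
[5] 0x17->0x13 len=3 : cc 7a dc
query mem[0x0c]=0x82, mem[0x24]=0x71, mem[0x16]=0xc5, mem[0x06]=0xa1, mem[0x07]=0x5f

MEM[0x0c,0x24,0x16,0x06,0x07] = 82 71 c5 a1 5f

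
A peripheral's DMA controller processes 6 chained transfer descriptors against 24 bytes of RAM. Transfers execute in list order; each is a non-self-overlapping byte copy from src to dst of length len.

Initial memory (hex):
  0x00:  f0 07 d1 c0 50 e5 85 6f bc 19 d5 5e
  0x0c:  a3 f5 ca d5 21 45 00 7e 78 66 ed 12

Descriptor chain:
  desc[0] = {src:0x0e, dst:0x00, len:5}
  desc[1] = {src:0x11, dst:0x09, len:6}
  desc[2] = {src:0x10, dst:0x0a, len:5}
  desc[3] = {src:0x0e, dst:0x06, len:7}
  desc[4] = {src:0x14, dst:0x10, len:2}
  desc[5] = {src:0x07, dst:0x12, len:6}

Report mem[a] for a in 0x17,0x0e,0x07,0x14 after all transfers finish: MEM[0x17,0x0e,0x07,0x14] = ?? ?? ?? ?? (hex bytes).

  after D0: wrote 5B at 0x00 = cad5214500
  after D1: wrote 6B at 0x09 = 45007e7866ed
  after D2: wrote 5B at 0x0a = 2145007e78
  after D3: wrote 7B at 0x06 = 78d52145007e78
  after D4: wrote 2B at 0x10 = 7866
  after D5: wrote 6B at 0x12 = d52145007e78
query mem[0x17]=0x78, mem[0x0e]=0x78, mem[0x07]=0xd5, mem[0x14]=0x45

MEM[0x17,0x0e,0x07,0x14] = 78 78 d5 45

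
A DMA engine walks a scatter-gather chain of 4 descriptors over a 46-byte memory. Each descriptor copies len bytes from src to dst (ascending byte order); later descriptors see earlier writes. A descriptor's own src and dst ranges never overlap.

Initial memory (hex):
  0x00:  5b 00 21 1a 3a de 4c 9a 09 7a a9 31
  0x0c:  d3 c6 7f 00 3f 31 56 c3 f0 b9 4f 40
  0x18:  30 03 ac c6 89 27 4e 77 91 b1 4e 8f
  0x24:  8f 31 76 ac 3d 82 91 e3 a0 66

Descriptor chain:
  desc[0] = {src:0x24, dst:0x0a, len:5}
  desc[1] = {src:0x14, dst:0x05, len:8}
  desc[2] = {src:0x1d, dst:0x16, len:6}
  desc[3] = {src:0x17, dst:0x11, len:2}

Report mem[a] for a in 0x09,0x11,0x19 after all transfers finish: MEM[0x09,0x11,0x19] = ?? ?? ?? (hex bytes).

#0 dst[0x0a+5] := {0x8f,0x31,0x76,0xac,0x3d}
#1 dst[0x05+8] := {0xf0,0xb9,0x4f,0x40,0x30,0x03,0xac,0xc6}
#2 dst[0x16+6] := {0x27,0x4e,0x77,0x91,0xb1,0x4e}
#3 dst[0x11+2] := {0x4e,0x77}
query mem[0x09]=0x30, mem[0x11]=0x4e, mem[0x19]=0x91

MEM[0x09,0x11,0x19] = 30 4e 91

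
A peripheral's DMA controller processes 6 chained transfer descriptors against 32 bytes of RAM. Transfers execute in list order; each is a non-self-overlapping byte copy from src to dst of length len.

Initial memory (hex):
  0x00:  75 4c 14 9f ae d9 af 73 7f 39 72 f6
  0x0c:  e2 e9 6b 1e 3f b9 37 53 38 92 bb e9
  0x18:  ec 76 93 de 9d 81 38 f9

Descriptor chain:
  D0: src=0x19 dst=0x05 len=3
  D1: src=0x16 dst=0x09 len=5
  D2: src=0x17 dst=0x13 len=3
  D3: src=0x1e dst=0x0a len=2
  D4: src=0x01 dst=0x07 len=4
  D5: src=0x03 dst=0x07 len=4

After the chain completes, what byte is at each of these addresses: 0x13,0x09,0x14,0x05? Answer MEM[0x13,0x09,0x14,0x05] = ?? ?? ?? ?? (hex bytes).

MEM[0x13,0x09,0x14,0x05] = e9 76 ec 76

D0: mem[0x05..0x07] <- [76 93 de]
D1: mem[0x09..0x0d] <- [bb e9 ec 76 93]
D2: mem[0x13..0x15] <- [e9 ec 76]
D3: mem[0x0a..0x0b] <- [38 f9]
D4: mem[0x07..0x0a] <- [4c 14 9f ae]
D5: mem[0x07..0x0a] <- [9f ae 76 93]
query mem[0x13]=0xe9, mem[0x09]=0x76, mem[0x14]=0xec, mem[0x05]=0x76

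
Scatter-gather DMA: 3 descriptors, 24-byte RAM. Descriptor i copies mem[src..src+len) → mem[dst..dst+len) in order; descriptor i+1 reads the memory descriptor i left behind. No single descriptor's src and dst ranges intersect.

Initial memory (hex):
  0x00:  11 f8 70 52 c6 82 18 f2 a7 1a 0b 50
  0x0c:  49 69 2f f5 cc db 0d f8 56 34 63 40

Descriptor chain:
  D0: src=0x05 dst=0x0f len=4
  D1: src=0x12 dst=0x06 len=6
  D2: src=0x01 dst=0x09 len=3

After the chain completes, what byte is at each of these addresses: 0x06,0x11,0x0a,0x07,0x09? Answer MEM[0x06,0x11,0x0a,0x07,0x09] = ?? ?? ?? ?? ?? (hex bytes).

MEM[0x06,0x11,0x0a,0x07,0x09] = a7 f2 70 f8 f8

  after D0: wrote 4B at 0x0f = 8218f2a7
  after D1: wrote 6B at 0x06 = a7f856346340
  after D2: wrote 3B at 0x09 = f87052
query mem[0x06]=0xa7, mem[0x11]=0xf2, mem[0x0a]=0x70, mem[0x07]=0xf8, mem[0x09]=0xf8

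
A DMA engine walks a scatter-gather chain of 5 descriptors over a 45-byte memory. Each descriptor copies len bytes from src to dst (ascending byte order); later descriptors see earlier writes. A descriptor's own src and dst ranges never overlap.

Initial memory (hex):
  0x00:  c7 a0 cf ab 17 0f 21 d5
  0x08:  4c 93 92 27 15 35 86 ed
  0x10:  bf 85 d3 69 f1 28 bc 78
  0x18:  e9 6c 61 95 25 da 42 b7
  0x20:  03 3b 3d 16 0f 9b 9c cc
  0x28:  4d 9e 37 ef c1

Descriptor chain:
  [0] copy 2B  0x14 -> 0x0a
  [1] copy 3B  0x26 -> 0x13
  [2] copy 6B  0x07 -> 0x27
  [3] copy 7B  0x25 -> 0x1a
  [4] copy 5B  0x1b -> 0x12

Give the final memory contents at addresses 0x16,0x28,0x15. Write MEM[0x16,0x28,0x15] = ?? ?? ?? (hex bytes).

MEM[0x16,0x28,0x15] = f1 4c 93

#0 dst[0x0a+2] := {0xf1,0x28}
#1 dst[0x13+3] := {0x9c,0xcc,0x4d}
#2 dst[0x27+6] := {0xd5,0x4c,0x93,0xf1,0x28,0x15}
#3 dst[0x1a+7] := {0x9b,0x9c,0xd5,0x4c,0x93,0xf1,0x28}
#4 dst[0x12+5] := {0x9c,0xd5,0x4c,0x93,0xf1}
query mem[0x16]=0xf1, mem[0x28]=0x4c, mem[0x15]=0x93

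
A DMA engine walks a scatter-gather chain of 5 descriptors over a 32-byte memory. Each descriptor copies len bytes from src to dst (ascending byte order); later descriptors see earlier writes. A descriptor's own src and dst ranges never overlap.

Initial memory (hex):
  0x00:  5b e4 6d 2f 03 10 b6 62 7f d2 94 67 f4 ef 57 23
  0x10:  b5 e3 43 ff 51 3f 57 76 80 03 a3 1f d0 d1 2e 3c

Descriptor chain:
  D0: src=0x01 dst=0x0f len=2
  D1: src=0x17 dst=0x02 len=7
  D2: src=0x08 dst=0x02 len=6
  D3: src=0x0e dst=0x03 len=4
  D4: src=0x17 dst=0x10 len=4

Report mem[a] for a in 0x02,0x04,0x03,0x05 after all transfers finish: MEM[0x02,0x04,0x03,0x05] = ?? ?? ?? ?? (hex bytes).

[0] 0x01->0x0f len=2 : e4 6d
[1] 0x17->0x02 len=7 : 76 80 03 a3 1f d0 d1
[2] 0x08->0x02 len=6 : d1 d2 94 67 f4 ef
[3] 0x0e->0x03 len=4 : 57 e4 6d e3
[4] 0x17->0x10 len=4 : 76 80 03 a3
query mem[0x02]=0xd1, mem[0x04]=0xe4, mem[0x03]=0x57, mem[0x05]=0x6d

MEM[0x02,0x04,0x03,0x05] = d1 e4 57 6d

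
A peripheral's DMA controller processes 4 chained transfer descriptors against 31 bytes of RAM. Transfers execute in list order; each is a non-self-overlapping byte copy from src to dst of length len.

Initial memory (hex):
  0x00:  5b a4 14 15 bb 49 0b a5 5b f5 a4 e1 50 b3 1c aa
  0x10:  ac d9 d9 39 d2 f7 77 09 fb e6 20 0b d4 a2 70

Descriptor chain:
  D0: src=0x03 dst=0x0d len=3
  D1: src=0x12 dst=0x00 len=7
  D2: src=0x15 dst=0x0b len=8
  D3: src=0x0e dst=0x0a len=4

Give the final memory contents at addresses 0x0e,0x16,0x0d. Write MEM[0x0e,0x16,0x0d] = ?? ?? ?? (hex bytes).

MEM[0x0e,0x16,0x0d] = fb 77 0b

D0: mem[0x0d..0x0f] <- [15 bb 49]
D1: mem[0x00..0x06] <- [d9 39 d2 f7 77 09 fb]
D2: mem[0x0b..0x12] <- [f7 77 09 fb e6 20 0b d4]
D3: mem[0x0a..0x0d] <- [fb e6 20 0b]
query mem[0x0e]=0xfb, mem[0x16]=0x77, mem[0x0d]=0x0b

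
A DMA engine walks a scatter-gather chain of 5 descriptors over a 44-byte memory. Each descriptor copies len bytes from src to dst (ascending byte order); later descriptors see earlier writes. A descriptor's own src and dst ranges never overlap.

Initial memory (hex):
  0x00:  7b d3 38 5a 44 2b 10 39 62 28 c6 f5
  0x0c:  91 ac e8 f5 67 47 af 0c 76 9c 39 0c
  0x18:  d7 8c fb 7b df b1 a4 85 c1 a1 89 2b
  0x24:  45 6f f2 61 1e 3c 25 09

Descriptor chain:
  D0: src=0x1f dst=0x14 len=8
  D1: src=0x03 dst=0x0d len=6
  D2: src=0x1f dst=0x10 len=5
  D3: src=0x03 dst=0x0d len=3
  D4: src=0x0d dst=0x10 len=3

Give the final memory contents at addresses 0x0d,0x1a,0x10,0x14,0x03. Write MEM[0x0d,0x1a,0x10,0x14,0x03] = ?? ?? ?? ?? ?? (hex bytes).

MEM[0x0d,0x1a,0x10,0x14,0x03] = 5a 6f 5a 2b 5a

#0 dst[0x14+8] := {0x85,0xc1,0xa1,0x89,0x2b,0x45,0x6f,0xf2}
#1 dst[0x0d+6] := {0x5a,0x44,0x2b,0x10,0x39,0x62}
#2 dst[0x10+5] := {0x85,0xc1,0xa1,0x89,0x2b}
#3 dst[0x0d+3] := {0x5a,0x44,0x2b}
#4 dst[0x10+3] := {0x5a,0x44,0x2b}
query mem[0x0d]=0x5a, mem[0x1a]=0x6f, mem[0x10]=0x5a, mem[0x14]=0x2b, mem[0x03]=0x5a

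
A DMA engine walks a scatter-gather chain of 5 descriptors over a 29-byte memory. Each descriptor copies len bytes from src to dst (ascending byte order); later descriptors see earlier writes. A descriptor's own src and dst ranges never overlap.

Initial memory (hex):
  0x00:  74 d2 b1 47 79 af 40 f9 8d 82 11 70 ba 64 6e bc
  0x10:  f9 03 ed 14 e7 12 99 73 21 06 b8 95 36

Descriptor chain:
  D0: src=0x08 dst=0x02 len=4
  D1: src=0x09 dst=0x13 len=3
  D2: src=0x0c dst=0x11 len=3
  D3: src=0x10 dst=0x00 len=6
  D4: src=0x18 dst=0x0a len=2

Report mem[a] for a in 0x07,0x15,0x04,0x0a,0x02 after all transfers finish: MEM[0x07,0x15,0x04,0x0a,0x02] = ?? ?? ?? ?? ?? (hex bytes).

MEM[0x07,0x15,0x04,0x0a,0x02] = f9 70 11 21 64

D0: mem[0x02..0x05] <- [8d 82 11 70]
D1: mem[0x13..0x15] <- [82 11 70]
D2: mem[0x11..0x13] <- [ba 64 6e]
D3: mem[0x00..0x05] <- [f9 ba 64 6e 11 70]
D4: mem[0x0a..0x0b] <- [21 06]
query mem[0x07]=0xf9, mem[0x15]=0x70, mem[0x04]=0x11, mem[0x0a]=0x21, mem[0x02]=0x64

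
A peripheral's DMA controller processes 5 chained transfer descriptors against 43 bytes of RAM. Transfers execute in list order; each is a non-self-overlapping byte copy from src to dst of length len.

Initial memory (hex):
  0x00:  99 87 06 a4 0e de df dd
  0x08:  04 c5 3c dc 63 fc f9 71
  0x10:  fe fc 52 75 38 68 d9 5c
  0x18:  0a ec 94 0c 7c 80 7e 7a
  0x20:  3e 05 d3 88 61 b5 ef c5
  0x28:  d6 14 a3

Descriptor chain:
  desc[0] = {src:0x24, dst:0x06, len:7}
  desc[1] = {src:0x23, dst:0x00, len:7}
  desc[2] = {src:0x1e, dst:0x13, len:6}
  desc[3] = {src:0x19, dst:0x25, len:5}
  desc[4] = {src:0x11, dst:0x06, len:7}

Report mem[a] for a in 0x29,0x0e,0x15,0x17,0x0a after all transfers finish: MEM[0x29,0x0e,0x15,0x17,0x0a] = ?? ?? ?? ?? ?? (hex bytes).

MEM[0x29,0x0e,0x15,0x17,0x0a] = 80 f9 3e d3 3e

[0] 0x24->0x06 len=7 : 61 b5 ef c5 d6 14 a3
[1] 0x23->0x00 len=7 : 88 61 b5 ef c5 d6 14
[2] 0x1e->0x13 len=6 : 7e 7a 3e 05 d3 88
[3] 0x19->0x25 len=5 : ec 94 0c 7c 80
[4] 0x11->0x06 len=7 : fc 52 7e 7a 3e 05 d3
query mem[0x29]=0x80, mem[0x0e]=0xf9, mem[0x15]=0x3e, mem[0x17]=0xd3, mem[0x0a]=0x3e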